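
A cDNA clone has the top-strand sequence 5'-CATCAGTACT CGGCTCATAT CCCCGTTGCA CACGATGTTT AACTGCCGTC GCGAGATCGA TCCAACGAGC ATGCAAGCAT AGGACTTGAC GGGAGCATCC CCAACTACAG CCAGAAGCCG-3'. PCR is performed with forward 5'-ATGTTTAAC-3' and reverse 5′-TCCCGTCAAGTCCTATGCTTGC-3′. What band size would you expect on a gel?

The forward primer matches the template at positions 35–43.
The reverse primer's reverse complement is GCAAGCATAGGACTTGACGGGA, which matches the template at positions 73–94.
The product runs from position 35 to position 94, so its length is 94 − 35 + 1 = 60 bp.

60 bp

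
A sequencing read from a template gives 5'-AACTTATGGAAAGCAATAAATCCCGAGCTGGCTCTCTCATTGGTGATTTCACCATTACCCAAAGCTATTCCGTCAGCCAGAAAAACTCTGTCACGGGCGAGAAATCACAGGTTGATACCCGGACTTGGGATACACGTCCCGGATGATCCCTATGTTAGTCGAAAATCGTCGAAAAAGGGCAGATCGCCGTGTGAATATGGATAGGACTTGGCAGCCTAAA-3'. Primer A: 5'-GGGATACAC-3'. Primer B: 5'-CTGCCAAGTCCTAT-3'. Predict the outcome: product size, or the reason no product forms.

Primer A (GGGATACAC) matches the top strand at positions 127–135; it acts as a forward primer.
Primer B's reverse complement is ATAGGACTTGGCAG, matching the top strand at positions 201–214; it acts as a reverse primer.
The 3' ends face each other across positions 127–214, giving an 88 bp product.

Yes — an 88 bp product.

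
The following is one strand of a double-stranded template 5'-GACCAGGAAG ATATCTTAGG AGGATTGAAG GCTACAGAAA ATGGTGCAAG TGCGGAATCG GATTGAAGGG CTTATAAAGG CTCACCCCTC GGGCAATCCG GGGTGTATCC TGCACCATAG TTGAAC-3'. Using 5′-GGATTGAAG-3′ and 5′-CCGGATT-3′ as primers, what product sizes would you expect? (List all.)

80 bp, 42 bp

The forward primer GGATTGAAG matches the top strand at positions 22–30, 60–68.
The reverse primer's reverse complement is AATCCGG, matching at positions 95–101.
Each forward site pairs with the reverse site to give a product ending at position 101: sizes 80, 42 bp.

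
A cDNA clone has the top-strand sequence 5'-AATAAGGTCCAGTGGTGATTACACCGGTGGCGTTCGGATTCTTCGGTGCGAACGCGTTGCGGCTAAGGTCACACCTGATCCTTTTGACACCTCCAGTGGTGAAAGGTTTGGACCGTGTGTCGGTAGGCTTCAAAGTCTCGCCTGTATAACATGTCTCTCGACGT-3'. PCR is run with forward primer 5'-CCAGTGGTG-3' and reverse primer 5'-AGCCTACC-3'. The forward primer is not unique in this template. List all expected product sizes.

The forward primer CCAGTGGTG matches the top strand at positions 9–17, 93–101.
The reverse primer's reverse complement is GGTAGGCT, matching at positions 122–129.
Each forward site pairs with the reverse site to give a product ending at position 129: sizes 121, 37 bp.

121 bp, 37 bp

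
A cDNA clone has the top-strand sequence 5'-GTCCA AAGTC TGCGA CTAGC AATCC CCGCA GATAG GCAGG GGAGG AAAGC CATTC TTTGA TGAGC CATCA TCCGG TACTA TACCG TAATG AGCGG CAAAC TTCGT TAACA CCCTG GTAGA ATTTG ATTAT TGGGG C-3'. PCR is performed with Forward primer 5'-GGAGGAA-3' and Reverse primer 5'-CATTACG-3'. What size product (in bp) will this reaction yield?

50 bp

Scanning the template, GGAGGAA occurs at positions 41–47; this primer anneals to the bottom strand there with its 3' end pointing downstream.
Taking the reverse complement of CATTACG gives CGTAATG, found at positions 84–90 on the template; the primer anneals here to the top strand with its 3' end pointing upstream.
The product runs from position 41 to position 90, so its length is 90 − 41 + 1 = 50 bp.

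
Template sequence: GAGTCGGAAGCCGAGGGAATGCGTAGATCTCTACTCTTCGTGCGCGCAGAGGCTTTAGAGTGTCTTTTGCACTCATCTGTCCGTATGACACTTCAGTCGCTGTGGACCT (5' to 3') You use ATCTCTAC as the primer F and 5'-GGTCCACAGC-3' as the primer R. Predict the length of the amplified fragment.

Scanning the template, ATCTCTAC occurs at positions 27–34; this primer anneals to the bottom strand there with its 3' end pointing downstream.
The reverse primer's reverse complement is GCTGTGGACC, which matches the template at positions 99–108.
The product runs from position 27 to position 108, so its length is 108 − 27 + 1 = 82 bp.

82 bp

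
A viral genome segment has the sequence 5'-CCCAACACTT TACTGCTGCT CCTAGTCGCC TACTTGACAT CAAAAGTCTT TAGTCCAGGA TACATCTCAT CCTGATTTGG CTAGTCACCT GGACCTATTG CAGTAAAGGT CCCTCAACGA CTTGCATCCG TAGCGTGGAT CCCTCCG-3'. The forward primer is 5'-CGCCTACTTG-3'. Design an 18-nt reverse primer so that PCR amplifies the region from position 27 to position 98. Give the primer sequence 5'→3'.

The product's 3' end on the top strand is position 98.
The reverse primer anneals to the top strand over positions 81–98, i.e. to CTAGTCACCTGGACCTAT.
Its sequence written 5'→3' is the reverse complement: ATAGGTCCAGGTGACTAG.

5'-ATAGGTCCAGGTGACTAG-3'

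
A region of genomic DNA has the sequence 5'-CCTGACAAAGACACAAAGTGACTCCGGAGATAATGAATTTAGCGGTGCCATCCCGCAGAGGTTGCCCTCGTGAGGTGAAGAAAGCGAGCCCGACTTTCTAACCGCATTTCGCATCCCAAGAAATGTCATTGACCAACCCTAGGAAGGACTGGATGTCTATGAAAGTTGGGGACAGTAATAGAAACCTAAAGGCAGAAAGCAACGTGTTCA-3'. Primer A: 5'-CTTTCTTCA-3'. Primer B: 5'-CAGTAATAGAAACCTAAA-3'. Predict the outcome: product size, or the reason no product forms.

Primer A (CTTTCTTCA) has reverse complement TGAAGAAAG, which matches the top strand at positions 76–84; primer A anneals to the top strand there with its 3' end pointing upstream toward position 76.
Primer B (CAGTAATAGAAACCTAAA) matches the top strand directly at positions 173–190; it anneals to the bottom strand with its 3' end pointing downstream toward position 190.
The 3' ends diverge (primer A extends toward position 1, primer B toward position 210), so the primers never converge on a shared product.

No product — the primers' 3' ends point away from each other.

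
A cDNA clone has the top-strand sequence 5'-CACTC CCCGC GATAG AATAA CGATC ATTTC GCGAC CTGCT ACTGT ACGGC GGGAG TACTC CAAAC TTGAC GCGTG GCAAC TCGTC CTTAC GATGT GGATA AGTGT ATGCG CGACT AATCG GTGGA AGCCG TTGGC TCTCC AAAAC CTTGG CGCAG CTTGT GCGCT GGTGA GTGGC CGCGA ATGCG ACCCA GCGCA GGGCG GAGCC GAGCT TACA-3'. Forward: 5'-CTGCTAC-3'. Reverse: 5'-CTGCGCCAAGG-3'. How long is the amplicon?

120 bp

The forward primer matches the template at positions 36–42.
Taking the reverse complement of CTGCGCCAAGG gives CCTTGGCGCAG, found at positions 145–155 on the template; the primer anneals here to the top strand with its 3' end pointing upstream.
Product length = (reverse-primer end) − (forward-primer start) + 1 = 155 − 36 + 1 = 120 bp.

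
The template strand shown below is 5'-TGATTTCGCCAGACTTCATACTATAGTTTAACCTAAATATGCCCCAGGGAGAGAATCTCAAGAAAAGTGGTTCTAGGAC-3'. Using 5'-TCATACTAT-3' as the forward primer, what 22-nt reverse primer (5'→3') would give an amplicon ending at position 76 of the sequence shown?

The forward primer binds at positions 16–24; the product's 3' end on the top strand is position 76.
The reverse primer anneals to the top strand over positions 55–76, i.e. to ATCTCAAGAAAAGTGGTTCTAG.
Its sequence written 5'→3' is the reverse complement: CTAGAACCACTTTTCTTGAGAT.

5'-CTAGAACCACTTTTCTTGAGAT-3'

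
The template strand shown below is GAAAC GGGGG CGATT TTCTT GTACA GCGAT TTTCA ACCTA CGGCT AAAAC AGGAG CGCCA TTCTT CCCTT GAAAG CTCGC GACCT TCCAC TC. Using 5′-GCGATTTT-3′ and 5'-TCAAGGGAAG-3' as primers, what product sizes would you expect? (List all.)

63 bp, 47 bp

The forward primer GCGATTTT matches the top strand at positions 10–17, 26–33.
The reverse primer's reverse complement is CTTCCCTTGA, matching at positions 63–72.
Each forward site pairs with the reverse site to give a product ending at position 72: sizes 63, 47 bp.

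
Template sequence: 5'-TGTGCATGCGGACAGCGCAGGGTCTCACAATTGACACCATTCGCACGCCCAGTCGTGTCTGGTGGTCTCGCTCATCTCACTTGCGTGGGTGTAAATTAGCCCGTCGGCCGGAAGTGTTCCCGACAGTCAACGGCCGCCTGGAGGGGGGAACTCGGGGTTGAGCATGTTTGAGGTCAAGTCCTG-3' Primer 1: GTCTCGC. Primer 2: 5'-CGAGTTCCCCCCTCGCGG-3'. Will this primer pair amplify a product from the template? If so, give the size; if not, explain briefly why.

Primer 2 (CGAGTTCCCCCCTCGCGG) does not match the top strand, and its reverse complement CCGCGAGGGGGGAACTCG does not match either.
With no annealing site for primer 2, no amplification occurs.

No product — primer 2 has no binding site in the template.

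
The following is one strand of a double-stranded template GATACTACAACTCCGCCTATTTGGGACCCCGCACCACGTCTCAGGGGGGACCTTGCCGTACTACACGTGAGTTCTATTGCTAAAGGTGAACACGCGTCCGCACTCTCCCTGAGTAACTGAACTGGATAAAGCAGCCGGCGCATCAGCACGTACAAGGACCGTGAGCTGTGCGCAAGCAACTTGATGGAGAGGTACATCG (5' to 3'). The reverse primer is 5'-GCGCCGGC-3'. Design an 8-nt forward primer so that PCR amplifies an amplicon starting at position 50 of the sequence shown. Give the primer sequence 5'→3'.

5'-ACCTTGCC-3'

The reverse primer's reverse complement GCCGGCGC matches the template at positions 134–141; the product starts at position 50.
The forward primer is identical to the top strand over positions 50–57: ACCTTGCC.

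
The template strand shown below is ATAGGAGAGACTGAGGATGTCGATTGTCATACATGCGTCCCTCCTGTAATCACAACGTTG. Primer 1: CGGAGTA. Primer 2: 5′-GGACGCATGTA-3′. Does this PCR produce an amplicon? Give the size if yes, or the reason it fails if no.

Primer 1 (CGGAGTA) does not match the top strand, and its reverse complement TACTCCG does not match either.
With no annealing site for primer 1, no amplification occurs.

No product — primer 1 has no binding site in the template.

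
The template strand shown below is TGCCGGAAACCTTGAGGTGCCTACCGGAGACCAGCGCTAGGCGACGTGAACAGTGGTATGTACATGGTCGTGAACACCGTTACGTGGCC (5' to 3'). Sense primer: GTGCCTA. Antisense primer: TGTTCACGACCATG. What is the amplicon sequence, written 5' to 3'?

5'-GTGCCTACCGGAGACCAGCGCTAGGCGACGTGAACAGTGGTATGTACATGGTCGTGAACA-3'

Forward primer GTGCCTA is found on the top strand at positions 17–23.
The reverse primer's reverse complement is CATGGTCGTGAACA, which matches the template at positions 63–76.
The product is the template from position 17 through 76 (60 bp).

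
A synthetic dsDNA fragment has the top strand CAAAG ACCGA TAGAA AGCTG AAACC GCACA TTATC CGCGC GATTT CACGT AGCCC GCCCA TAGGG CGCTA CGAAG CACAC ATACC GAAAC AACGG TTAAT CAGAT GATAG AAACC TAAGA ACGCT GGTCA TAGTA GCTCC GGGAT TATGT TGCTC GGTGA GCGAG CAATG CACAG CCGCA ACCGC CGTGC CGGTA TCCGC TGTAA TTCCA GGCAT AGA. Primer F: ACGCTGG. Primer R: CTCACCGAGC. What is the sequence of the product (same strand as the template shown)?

The forward primer matches the template at positions 121–127.
Reverse complement of the reverse primer: GCTCGGTGAG. This occurs on the top strand at positions 152–161.
The product is the template from position 121 through 161 (41 bp).

5'-ACGCTGGTCATAGTAGCTCCGGGATTATGTTGCTCGGTGAG-3'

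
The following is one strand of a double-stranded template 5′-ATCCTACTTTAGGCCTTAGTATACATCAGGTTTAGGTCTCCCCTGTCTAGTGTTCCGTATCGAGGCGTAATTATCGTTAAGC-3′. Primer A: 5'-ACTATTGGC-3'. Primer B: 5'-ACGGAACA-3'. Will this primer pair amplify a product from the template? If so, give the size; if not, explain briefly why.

Primer A (ACTATTGGC) does not match the top strand, and its reverse complement GCCAATAGT does not match either.
With no annealing site for primer A, no amplification occurs.

No product — primer A has no binding site in the template.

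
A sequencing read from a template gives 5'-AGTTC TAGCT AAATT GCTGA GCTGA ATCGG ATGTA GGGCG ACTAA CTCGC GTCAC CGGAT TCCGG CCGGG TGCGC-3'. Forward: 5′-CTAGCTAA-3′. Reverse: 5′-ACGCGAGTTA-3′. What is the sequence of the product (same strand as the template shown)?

5'-CTAGCTAAATTGCTGAGCTGAATCGGATGTAGGGCGACTAACTCGCGT-3'

Scanning the template, CTAGCTAA occurs at positions 5–12; this primer anneals to the bottom strand there with its 3' end pointing downstream.
Reverse complement of the reverse primer: TAACTCGCGT. This occurs on the top strand at positions 43–52.
The product is the template from position 5 through 52 (48 bp).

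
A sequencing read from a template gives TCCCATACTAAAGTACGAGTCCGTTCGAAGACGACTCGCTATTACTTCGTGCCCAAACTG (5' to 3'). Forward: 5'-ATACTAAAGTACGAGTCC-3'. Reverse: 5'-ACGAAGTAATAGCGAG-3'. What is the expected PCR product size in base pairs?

Scanning the template, ATACTAAAGTACGAGTCC occurs at positions 5–22; this primer anneals to the bottom strand there with its 3' end pointing downstream.
The reverse primer's reverse complement is CTCGCTATTACTTCGT, which matches the template at positions 35–50.
The product runs from position 5 to position 50, so its length is 50 − 5 + 1 = 46 bp.

46 bp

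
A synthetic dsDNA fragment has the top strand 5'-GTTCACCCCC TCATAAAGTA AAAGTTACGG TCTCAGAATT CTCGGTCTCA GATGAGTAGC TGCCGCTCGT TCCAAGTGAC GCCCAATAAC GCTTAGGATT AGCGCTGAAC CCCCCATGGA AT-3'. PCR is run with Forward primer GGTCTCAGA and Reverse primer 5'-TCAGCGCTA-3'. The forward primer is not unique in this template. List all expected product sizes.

The forward primer GGTCTCAGA matches the top strand at positions 29–37, 44–52.
The reverse primer's reverse complement is TAGCGCTGA, matching at positions 100–108.
Each forward site pairs with the reverse site to give a product ending at position 108: sizes 80, 65 bp.

80 bp, 65 bp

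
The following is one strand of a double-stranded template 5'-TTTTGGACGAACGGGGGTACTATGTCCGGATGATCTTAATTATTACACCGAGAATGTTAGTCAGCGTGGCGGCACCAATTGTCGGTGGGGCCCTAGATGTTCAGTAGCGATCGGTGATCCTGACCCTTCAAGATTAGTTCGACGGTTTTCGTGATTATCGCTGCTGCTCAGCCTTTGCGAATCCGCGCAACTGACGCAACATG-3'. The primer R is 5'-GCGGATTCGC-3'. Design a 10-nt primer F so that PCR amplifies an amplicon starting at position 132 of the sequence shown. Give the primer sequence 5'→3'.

The reverse primer's reverse complement GCGAATCCGC matches the template at positions 177–186; the product starts at position 132.
The forward primer is identical to the top strand over positions 132–141: GATTAGTTCG.

5'-GATTAGTTCG-3'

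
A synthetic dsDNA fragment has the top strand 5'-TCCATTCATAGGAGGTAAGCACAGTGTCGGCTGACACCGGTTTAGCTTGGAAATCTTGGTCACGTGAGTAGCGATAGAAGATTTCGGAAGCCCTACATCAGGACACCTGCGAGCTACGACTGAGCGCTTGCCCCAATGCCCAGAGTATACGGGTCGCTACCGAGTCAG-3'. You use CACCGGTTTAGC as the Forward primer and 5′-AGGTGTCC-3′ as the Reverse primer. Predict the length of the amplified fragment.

74 bp

Scanning the template, CACCGGTTTAGC occurs at positions 35–46; this primer anneals to the bottom strand there with its 3' end pointing downstream.
Reverse complement of the reverse primer: GGACACCT. This occurs on the top strand at positions 101–108.
Amplicon spans positions 35–108: 74 bp.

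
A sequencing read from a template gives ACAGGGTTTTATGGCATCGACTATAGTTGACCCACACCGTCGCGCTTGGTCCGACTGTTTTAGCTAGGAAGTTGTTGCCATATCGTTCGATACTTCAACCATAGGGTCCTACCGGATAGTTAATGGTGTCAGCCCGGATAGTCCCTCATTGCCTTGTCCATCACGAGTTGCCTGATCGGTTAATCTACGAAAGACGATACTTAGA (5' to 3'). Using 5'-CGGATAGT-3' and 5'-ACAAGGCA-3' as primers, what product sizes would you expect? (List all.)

45 bp, 23 bp

The forward primer CGGATAGT matches the top strand at positions 113–120, 135–142.
The reverse primer's reverse complement is TGCCTTGT, matching at positions 150–157.
Each forward site pairs with the reverse site to give a product ending at position 157: sizes 45, 23 bp.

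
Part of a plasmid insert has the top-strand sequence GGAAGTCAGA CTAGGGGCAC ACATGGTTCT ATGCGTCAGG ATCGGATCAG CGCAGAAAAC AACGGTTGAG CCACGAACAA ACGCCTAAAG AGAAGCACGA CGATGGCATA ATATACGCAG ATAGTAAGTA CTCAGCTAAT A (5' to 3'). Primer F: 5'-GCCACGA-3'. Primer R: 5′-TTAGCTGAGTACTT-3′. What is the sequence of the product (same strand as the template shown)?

The forward primer matches the template at positions 70–76.
The reverse primer's reverse complement is AAGTACTCAGCTAA, which matches the template at positions 126–139.
The product is the template from position 70 through 139 (70 bp).

5'-GCCACGAACAAACGCCTAAAGAGAAGCACGACGATGGCATAATATACGCAGATAGTAAGTACTCAGCTAA-3'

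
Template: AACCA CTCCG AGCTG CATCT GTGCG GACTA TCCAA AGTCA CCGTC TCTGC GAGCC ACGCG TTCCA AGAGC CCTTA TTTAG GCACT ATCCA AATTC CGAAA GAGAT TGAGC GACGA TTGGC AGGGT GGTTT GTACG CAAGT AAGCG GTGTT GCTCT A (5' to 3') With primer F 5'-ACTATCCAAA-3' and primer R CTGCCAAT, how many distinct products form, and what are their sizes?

Two products: 96 bp, 40 bp

The forward primer ACTATCCAAA matches the top strand at positions 27–36, 83–92.
The reverse primer's reverse complement is ATTGGCAG, matching at positions 115–122.
Each forward site pairs with the reverse site to give a product ending at position 122: sizes 96, 40 bp.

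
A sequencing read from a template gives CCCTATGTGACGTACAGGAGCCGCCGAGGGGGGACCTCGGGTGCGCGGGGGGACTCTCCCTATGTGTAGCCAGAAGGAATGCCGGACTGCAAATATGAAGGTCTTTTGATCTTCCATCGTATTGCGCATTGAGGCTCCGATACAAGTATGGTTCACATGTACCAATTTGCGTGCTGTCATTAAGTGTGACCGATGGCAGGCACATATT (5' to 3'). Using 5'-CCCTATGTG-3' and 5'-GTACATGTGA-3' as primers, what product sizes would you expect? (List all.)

The forward primer CCCTATGTG matches the top strand at positions 1–9, 58–66.
The reverse primer's reverse complement is TCACATGTAC, matching at positions 153–162.
Each forward site pairs with the reverse site to give a product ending at position 162: sizes 162, 105 bp.

162 bp, 105 bp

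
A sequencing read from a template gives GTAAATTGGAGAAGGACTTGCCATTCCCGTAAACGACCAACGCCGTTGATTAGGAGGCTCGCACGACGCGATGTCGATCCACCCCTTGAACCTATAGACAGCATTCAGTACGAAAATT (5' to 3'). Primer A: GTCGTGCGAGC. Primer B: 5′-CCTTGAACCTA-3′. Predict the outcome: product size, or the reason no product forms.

Primer A (GTCGTGCGAGC) has reverse complement GCTCGCACGAC, which matches the top strand at positions 57–67; primer A anneals to the top strand there with its 3' end pointing upstream toward position 57.
Primer B (CCTTGAACCTA) matches the top strand directly at positions 84–94; it anneals to the bottom strand with its 3' end pointing downstream toward position 94.
The 3' ends diverge (primer A extends toward position 1, primer B toward position 118), so the primers never converge on a shared product.

No product — the primers' 3' ends point away from each other.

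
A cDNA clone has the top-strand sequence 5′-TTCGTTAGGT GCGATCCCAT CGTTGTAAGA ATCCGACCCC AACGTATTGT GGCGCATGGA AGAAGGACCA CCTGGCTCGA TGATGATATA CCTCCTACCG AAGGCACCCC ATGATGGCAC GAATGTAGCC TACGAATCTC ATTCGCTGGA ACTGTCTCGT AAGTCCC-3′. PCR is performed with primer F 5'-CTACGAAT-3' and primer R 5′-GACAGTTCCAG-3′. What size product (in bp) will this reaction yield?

Forward primer CTACGAAT is found on the top strand at positions 130–137.
Taking the reverse complement of GACAGTTCCAG gives CTGGAACTGTC, found at positions 146–156 on the template; the primer anneals here to the top strand with its 3' end pointing upstream.
Product length = (reverse-primer end) − (forward-primer start) + 1 = 156 − 130 + 1 = 27 bp.

27 bp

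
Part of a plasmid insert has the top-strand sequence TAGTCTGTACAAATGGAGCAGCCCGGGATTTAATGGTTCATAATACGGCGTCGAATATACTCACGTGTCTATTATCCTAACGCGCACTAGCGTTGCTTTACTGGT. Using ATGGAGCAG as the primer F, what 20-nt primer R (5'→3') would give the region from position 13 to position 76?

5'-GATAATAGACACGTGAGTAT-3'

The product's 3' end on the top strand is position 76.
The reverse primer anneals to the top strand over positions 57–76, i.e. to ATACTCACGTGTCTATTATC.
Its sequence written 5'→3' is the reverse complement: GATAATAGACACGTGAGTAT.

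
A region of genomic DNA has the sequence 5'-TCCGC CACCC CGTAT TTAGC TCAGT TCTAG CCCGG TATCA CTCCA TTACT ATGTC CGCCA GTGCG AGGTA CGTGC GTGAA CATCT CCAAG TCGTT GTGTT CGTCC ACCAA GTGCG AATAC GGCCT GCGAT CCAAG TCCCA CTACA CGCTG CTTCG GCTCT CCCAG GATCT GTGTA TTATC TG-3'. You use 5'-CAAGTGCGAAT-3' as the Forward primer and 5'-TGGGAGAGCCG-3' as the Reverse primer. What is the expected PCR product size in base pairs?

57 bp

The forward primer matches the template at positions 108–118.
Taking the reverse complement of TGGGAGAGCCG gives CGGCTCTCCCA, found at positions 154–164 on the template; the primer anneals here to the top strand with its 3' end pointing upstream.
Amplicon spans positions 108–164: 57 bp.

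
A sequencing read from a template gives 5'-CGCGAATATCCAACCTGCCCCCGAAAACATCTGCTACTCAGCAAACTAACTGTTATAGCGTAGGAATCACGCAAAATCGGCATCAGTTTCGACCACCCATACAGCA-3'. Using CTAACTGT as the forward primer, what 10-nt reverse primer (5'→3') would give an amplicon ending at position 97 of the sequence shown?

The forward primer binds at positions 46–53; the product's 3' end on the top strand is position 97.
The reverse primer anneals to the top strand over positions 88–97, i.e. to TTCGACCACC.
Its sequence written 5'→3' is the reverse complement: GGTGGTCGAA.

5'-GGTGGTCGAA-3'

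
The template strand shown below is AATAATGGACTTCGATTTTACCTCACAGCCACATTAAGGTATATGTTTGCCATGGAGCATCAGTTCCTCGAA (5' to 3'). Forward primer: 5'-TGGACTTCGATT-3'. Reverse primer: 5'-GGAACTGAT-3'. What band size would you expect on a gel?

Scanning the template, TGGACTTCGATT occurs at positions 6–17; this primer anneals to the bottom strand there with its 3' end pointing downstream.
The reverse primer's reverse complement is ATCAGTTCC, which matches the template at positions 59–67.
Product length = (reverse-primer end) − (forward-primer start) + 1 = 67 − 6 + 1 = 62 bp.

62 bp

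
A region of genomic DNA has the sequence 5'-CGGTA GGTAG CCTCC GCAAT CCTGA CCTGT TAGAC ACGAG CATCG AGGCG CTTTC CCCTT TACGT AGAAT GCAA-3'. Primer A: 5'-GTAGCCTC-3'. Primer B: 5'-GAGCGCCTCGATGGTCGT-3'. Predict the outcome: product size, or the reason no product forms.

Primer B (GAGCGCCTCGATGGTCGT) does not match the top strand, and its reverse complement ACGACCATCGAGGCGCTC does not match either.
With no annealing site for primer B, no amplification occurs.

No product — primer B has no binding site in the template.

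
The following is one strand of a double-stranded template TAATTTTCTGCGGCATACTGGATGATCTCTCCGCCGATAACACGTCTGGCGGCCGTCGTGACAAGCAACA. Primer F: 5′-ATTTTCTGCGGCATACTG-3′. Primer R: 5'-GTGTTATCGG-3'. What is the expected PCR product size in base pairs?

41 bp

Scanning the template, ATTTTCTGCGGCATACTG occurs at positions 3–20; this primer anneals to the bottom strand there with its 3' end pointing downstream.
Taking the reverse complement of GTGTTATCGG gives CCGATAACAC, found at positions 34–43 on the template; the primer anneals here to the top strand with its 3' end pointing upstream.
Amplicon spans positions 3–43: 41 bp.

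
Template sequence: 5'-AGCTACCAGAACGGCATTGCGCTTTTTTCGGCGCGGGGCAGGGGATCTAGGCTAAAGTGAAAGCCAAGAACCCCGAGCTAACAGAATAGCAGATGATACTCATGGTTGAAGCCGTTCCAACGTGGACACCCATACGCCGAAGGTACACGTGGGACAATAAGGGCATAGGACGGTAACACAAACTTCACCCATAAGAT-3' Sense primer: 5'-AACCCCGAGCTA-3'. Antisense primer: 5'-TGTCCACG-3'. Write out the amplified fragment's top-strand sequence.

The forward primer matches the template at positions 69–80.
Reverse complement of the reverse primer: CGTGGACA. This occurs on the top strand at positions 121–128.
The product is the template from position 69 through 128 (60 bp).

5'-AACCCCGAGCTAACAGAATAGCAGATGATACTCATGGTTGAAGCCGTTCCAACGTGGACA-3'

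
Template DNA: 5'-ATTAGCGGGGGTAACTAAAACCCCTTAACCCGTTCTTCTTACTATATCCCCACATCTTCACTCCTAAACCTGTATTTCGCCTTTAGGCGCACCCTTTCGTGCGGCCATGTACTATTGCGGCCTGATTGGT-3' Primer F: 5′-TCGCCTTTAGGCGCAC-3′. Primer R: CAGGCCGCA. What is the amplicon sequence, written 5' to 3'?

5'-TCGCCTTTAGGCGCACCCTTTCGTGCGGCCATGTACTATTGCGGCCTG-3'

The forward primer matches the template at positions 77–92.
Reverse complement of the reverse primer: TGCGGCCTG. This occurs on the top strand at positions 116–124.
The product is the template from position 77 through 124 (48 bp).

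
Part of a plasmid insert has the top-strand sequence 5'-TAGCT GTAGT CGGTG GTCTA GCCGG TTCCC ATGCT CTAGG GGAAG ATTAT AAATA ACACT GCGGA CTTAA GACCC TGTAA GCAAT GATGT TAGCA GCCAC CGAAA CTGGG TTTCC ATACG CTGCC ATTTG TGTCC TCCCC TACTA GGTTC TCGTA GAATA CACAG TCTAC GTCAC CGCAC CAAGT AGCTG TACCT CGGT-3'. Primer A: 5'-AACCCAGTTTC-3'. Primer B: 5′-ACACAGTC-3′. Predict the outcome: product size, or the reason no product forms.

Primer A (AACCCAGTTTC) has reverse complement GAAACTGGGTT, which matches the top strand at positions 102–112; primer A anneals to the top strand there with its 3' end pointing upstream toward position 102.
Primer B (ACACAGTC) matches the top strand directly at positions 160–167; it anneals to the bottom strand with its 3' end pointing downstream toward position 167.
The 3' ends diverge (primer A extends toward position 1, primer B toward position 199), so the primers never converge on a shared product.

No product — the primers' 3' ends point away from each other.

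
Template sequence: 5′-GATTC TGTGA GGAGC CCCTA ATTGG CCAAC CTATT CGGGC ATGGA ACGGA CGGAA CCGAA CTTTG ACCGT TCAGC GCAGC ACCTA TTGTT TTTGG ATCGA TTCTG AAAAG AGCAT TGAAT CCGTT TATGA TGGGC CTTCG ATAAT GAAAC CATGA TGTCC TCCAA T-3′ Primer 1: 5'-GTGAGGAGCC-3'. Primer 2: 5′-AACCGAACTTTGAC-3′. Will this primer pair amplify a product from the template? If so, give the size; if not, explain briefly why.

No product — both primers anneal to the same strand and extend in the same direction.

Primer 1 (GTGAGGAGCC) matches the top strand at positions 7–16 (3' end points downstream).
Primer 2 (AACCGAACTTTGAC) also matches the top strand directly, at positions 54–67 — its reverse complement GTCAAAGTTCGGTT is not present.
Both primers anneal to the bottom strand with 3' ends pointing the same way, so neither can prime synthesis back toward the other.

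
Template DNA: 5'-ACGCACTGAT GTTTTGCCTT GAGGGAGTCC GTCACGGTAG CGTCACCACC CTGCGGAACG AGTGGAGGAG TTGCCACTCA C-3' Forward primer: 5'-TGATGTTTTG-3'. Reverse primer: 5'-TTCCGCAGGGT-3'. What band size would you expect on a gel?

The forward primer matches the template at positions 7–16.
The reverse primer's reverse complement is ACCCTGCGGAA, which matches the template at positions 48–58.
The product runs from position 7 to position 58, so its length is 58 − 7 + 1 = 52 bp.

52 bp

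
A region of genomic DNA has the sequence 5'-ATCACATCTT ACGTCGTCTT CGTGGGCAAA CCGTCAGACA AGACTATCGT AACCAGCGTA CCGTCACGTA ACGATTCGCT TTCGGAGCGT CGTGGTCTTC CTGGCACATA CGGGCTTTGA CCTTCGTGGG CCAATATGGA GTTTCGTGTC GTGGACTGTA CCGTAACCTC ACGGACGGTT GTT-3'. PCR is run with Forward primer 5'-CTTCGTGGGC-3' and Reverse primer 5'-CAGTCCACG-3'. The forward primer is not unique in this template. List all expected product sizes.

141 bp, 37 bp

The forward primer CTTCGTGGGC matches the top strand at positions 18–27, 122–131.
The reverse primer's reverse complement is CGTGGACTG, matching at positions 150–158.
Each forward site pairs with the reverse site to give a product ending at position 158: sizes 141, 37 bp.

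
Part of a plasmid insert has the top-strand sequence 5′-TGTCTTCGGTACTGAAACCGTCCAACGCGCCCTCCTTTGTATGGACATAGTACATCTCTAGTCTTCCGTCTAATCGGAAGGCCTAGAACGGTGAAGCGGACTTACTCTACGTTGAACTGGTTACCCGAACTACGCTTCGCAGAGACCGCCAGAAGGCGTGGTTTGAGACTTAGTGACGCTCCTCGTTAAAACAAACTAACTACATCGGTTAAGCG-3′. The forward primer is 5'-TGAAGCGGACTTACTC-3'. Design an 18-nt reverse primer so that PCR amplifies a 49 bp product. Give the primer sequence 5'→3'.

The forward primer binds at positions 92–107, so a 49 bp product ends at position 92 + 49 − 1 = 140.
The reverse primer anneals to the top strand over positions 123–140, i.e. to ACCCGAACTACGCTTCGC.
Its sequence written 5'→3' is the reverse complement: GCGAAGCGTAGTTCGGGT.

5'-GCGAAGCGTAGTTCGGGT-3'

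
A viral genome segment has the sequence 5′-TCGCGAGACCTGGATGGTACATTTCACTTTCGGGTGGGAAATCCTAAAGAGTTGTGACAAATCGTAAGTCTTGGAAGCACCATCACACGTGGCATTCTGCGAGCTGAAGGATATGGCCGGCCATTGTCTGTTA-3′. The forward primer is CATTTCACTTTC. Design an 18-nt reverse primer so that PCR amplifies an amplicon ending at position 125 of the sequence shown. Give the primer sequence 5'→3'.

5'-AATGGCCGGCCATATCCT-3'

The forward primer binds at positions 20–31; the product's 3' end on the top strand is position 125.
The reverse primer anneals to the top strand over positions 108–125, i.e. to AGGATATGGCCGGCCATT.
Its sequence written 5'→3' is the reverse complement: AATGGCCGGCCATATCCT.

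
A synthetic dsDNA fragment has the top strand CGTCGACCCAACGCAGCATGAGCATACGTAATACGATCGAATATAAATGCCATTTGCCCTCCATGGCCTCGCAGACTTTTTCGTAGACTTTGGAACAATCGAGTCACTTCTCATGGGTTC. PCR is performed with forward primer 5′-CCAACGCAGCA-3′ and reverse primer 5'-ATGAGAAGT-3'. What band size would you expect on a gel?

107 bp

Forward primer CCAACGCAGCA is found on the top strand at positions 8–18.
Taking the reverse complement of ATGAGAAGT gives ACTTCTCAT, found at positions 106–114 on the template; the primer anneals here to the top strand with its 3' end pointing upstream.
The product runs from position 8 to position 114, so its length is 114 − 8 + 1 = 107 bp.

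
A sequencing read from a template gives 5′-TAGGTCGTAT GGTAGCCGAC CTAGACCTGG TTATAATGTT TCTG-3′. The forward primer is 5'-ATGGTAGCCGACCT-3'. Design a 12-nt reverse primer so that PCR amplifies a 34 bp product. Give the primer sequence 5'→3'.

The forward primer binds at positions 9–22, so a 34 bp product ends at position 9 + 34 − 1 = 42.
The reverse primer anneals to the top strand over positions 31–42, i.e. to TTATAATGTTTC.
Its sequence written 5'→3' is the reverse complement: GAAACATTATAA.

5'-GAAACATTATAA-3'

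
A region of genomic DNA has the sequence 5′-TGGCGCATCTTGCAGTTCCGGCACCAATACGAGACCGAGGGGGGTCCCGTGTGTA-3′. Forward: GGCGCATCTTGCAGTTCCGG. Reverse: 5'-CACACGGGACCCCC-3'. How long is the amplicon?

Forward primer GGCGCATCTTGCAGTTCCGG is found on the top strand at positions 2–21.
The reverse primer's reverse complement is GGGGGTCCCGTGTG, which matches the template at positions 40–53.
Amplicon spans positions 2–53: 52 bp.

52 bp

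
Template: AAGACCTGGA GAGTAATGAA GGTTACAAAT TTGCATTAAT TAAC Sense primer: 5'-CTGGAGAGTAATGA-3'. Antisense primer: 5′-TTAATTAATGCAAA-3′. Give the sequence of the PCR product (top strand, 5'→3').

Scanning the template, CTGGAGAGTAATGA occurs at positions 6–19; this primer anneals to the bottom strand there with its 3' end pointing downstream.
Taking the reverse complement of TTAATTAATGCAAA gives TTTGCATTAATTAA, found at positions 30–43 on the template; the primer anneals here to the top strand with its 3' end pointing upstream.
The product is the template from position 6 through 43 (38 bp).

5'-CTGGAGAGTAATGAAGGTTACAAATTTGCATTAATTAA-3'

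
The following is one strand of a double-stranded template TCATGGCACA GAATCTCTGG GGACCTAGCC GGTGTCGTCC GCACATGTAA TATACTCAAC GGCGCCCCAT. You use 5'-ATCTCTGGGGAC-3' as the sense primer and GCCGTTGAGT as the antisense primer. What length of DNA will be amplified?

51 bp

Scanning the template, ATCTCTGGGGAC occurs at positions 13–24; this primer anneals to the bottom strand there with its 3' end pointing downstream.
Reverse complement of the reverse primer: ACTCAACGGC. This occurs on the top strand at positions 54–63.
The product runs from position 13 to position 63, so its length is 63 − 13 + 1 = 51 bp.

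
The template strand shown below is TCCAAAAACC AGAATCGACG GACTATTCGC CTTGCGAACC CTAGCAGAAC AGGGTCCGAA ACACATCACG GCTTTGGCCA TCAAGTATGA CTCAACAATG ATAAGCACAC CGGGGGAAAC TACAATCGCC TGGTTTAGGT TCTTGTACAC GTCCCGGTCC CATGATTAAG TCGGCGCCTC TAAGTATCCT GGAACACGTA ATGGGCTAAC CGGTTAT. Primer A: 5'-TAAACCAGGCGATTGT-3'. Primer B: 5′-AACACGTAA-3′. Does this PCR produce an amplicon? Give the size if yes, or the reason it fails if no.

No product — the primers' 3' ends point away from each other.

Primer A (TAAACCAGGCGATTGT) has reverse complement ACAATCGCCTGGTTTA, which matches the top strand at positions 122–137; primer A anneals to the top strand there with its 3' end pointing upstream toward position 122.
Primer B (AACACGTAA) matches the top strand directly at positions 193–201; it anneals to the bottom strand with its 3' end pointing downstream toward position 201.
The 3' ends diverge (primer A extends toward position 1, primer B toward position 217), so the primers never converge on a shared product.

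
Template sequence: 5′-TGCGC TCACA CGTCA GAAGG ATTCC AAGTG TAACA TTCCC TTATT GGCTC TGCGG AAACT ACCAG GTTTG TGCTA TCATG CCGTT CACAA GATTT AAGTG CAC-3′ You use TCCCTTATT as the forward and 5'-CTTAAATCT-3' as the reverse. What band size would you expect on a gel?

Forward primer TCCCTTATT is found on the top strand at positions 37–45.
The reverse primer's reverse complement is AGATTTAAG, which matches the template at positions 90–98.
Product length = (reverse-primer end) − (forward-primer start) + 1 = 98 − 37 + 1 = 62 bp.

62 bp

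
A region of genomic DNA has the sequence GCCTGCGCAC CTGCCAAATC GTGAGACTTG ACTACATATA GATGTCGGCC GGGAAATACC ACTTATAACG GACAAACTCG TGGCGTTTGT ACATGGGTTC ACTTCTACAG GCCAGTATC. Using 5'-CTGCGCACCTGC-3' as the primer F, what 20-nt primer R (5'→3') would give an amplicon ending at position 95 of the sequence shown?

5'-CATGTACAAACGCCACGAGT-3'

The forward primer binds at positions 3–14; the product's 3' end on the top strand is position 95.
The reverse primer anneals to the top strand over positions 76–95, i.e. to ACTCGTGGCGTTTGTACATG.
Its sequence written 5'→3' is the reverse complement: CATGTACAAACGCCACGAGT.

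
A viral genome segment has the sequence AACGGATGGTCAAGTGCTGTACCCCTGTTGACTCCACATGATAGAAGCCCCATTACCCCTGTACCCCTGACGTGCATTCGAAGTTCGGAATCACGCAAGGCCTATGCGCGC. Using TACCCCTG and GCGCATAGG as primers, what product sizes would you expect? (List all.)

90 bp, 56 bp, 48 bp

The forward primer TACCCCTG matches the top strand at positions 20–27, 54–61, 62–69.
The reverse primer's reverse complement is CCTATGCGC, matching at positions 101–109.
Each forward site pairs with the reverse site to give a product ending at position 109: sizes 90, 56, 48 bp.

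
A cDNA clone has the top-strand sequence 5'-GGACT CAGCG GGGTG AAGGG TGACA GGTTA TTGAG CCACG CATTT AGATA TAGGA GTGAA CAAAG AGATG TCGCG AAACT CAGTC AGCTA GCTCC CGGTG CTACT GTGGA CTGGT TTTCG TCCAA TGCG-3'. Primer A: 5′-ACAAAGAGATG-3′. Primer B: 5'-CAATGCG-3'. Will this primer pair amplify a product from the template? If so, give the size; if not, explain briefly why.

No product — both primers anneal to the same strand and extend in the same direction.

Primer A (ACAAAGAGATG) matches the top strand at positions 60–70 (3' end points downstream).
Primer B (CAATGCG) also matches the top strand directly, at positions 123–129 — its reverse complement CGCATTG is not present.
Both primers anneal to the bottom strand with 3' ends pointing the same way, so neither can prime synthesis back toward the other.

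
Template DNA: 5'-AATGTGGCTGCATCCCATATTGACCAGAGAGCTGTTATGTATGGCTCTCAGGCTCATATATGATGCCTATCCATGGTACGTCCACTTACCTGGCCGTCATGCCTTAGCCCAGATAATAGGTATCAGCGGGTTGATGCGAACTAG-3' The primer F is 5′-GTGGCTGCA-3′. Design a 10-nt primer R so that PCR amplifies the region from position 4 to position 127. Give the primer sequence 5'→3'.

5'-GCTGATACCT-3'

The product's 3' end on the top strand is position 127.
The reverse primer anneals to the top strand over positions 118–127, i.e. to AGGTATCAGC.
Its sequence written 5'→3' is the reverse complement: GCTGATACCT.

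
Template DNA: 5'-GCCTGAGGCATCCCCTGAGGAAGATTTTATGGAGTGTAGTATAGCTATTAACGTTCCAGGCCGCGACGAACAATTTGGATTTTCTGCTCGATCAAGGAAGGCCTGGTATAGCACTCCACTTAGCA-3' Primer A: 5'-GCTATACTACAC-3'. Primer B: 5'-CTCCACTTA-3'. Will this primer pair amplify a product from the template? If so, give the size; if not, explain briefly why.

Primer A (GCTATACTACAC) has reverse complement GTGTAGTATAGC, which matches the top strand at positions 34–45; primer A anneals to the top strand there with its 3' end pointing upstream toward position 34.
Primer B (CTCCACTTA) matches the top strand directly at positions 114–122; it anneals to the bottom strand with its 3' end pointing downstream toward position 122.
The 3' ends diverge (primer A extends toward position 1, primer B toward position 125), so the primers never converge on a shared product.

No product — the primers' 3' ends point away from each other.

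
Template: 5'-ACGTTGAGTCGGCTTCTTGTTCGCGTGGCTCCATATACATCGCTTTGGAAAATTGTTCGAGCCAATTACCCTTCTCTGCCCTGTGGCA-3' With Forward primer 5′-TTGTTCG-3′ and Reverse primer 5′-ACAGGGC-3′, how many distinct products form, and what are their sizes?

Two products: 68 bp, 32 bp

The forward primer TTGTTCG matches the top strand at positions 17–23, 53–59.
The reverse primer's reverse complement is GCCCTGT, matching at positions 78–84.
Each forward site pairs with the reverse site to give a product ending at position 84: sizes 68, 32 bp.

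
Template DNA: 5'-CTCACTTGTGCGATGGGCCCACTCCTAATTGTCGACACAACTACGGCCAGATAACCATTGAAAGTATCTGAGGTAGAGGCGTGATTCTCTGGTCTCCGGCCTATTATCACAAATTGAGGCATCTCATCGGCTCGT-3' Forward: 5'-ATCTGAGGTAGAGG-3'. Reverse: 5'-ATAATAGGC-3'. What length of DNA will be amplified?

42 bp

Scanning the template, ATCTGAGGTAGAGG occurs at positions 66–79; this primer anneals to the bottom strand there with its 3' end pointing downstream.
The reverse primer's reverse complement is GCCTATTAT, which matches the template at positions 99–107.
Product length = (reverse-primer end) − (forward-primer start) + 1 = 107 − 66 + 1 = 42 bp.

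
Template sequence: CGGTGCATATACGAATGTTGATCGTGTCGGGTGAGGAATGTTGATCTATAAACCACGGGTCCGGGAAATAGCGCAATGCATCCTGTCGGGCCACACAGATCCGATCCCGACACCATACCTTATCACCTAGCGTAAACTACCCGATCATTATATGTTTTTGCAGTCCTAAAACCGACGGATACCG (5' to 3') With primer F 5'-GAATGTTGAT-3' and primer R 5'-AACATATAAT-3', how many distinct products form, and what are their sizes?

Two products: 144 bp, 121 bp

The forward primer GAATGTTGAT matches the top strand at positions 13–22, 36–45.
The reverse primer's reverse complement is ATTATATGTT, matching at positions 147–156.
Each forward site pairs with the reverse site to give a product ending at position 156: sizes 144, 121 bp.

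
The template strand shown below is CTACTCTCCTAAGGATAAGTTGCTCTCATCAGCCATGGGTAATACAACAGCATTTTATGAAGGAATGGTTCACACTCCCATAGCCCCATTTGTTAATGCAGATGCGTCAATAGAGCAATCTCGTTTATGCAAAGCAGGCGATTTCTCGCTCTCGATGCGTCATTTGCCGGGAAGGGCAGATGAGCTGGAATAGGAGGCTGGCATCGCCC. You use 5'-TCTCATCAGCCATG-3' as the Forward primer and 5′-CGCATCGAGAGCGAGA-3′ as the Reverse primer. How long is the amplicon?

The forward primer matches the template at positions 24–37.
Reverse complement of the reverse primer: TCTCGCTCTCGATGCG. This occurs on the top strand at positions 144–159.
Product length = (reverse-primer end) − (forward-primer start) + 1 = 159 − 24 + 1 = 136 bp.

136 bp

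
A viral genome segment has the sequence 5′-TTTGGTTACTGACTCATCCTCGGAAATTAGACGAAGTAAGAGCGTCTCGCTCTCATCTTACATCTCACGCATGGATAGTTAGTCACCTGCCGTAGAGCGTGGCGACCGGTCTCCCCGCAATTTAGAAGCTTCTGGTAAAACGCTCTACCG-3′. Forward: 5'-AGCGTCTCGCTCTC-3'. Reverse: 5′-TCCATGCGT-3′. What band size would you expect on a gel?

35 bp

Scanning the template, AGCGTCTCGCTCTC occurs at positions 41–54; this primer anneals to the bottom strand there with its 3' end pointing downstream.
Reverse complement of the reverse primer: ACGCATGGA. This occurs on the top strand at positions 67–75.
Product length = (reverse-primer end) − (forward-primer start) + 1 = 75 − 41 + 1 = 35 bp.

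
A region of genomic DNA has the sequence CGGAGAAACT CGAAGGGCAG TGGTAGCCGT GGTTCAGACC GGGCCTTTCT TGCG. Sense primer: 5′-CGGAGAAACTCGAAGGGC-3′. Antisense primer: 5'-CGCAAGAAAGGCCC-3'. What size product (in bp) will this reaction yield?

54 bp

Scanning the template, CGGAGAAACTCGAAGGGC occurs at positions 1–18; this primer anneals to the bottom strand there with its 3' end pointing downstream.
Taking the reverse complement of CGCAAGAAAGGCCC gives GGGCCTTTCTTGCG, found at positions 41–54 on the template; the primer anneals here to the top strand with its 3' end pointing upstream.
Amplicon spans positions 1–54: 54 bp.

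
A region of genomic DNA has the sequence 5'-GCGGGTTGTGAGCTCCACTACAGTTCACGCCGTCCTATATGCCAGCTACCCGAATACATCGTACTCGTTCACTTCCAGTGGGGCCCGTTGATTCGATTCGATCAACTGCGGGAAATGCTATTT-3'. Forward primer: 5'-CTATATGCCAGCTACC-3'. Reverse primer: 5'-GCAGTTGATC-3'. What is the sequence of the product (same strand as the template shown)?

5'-CTATATGCCAGCTACCCGAATACATCGTACTCGTTCACTTCCAGTGGGGCCCGTTGATTCGATTCGATCAACTGC-3'

Forward primer CTATATGCCAGCTACC is found on the top strand at positions 35–50.
Taking the reverse complement of GCAGTTGATC gives GATCAACTGC, found at positions 100–109 on the template; the primer anneals here to the top strand with its 3' end pointing upstream.
The product is the template from position 35 through 109 (75 bp).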